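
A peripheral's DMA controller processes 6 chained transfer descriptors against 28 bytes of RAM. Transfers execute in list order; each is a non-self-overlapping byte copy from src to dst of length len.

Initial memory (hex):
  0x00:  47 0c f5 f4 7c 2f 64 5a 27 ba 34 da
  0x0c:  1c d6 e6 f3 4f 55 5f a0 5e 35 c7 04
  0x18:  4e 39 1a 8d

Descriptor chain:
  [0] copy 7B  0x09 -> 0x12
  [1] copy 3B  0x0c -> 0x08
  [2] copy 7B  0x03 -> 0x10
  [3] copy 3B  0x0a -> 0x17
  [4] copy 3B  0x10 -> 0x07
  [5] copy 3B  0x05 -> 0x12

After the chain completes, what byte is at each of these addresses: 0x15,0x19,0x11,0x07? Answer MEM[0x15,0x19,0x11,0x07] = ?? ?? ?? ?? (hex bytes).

MEM[0x15,0x19,0x11,0x07] = 1c 1c 7c f4

D0: mem[0x12..0x18] <- [ba 34 da 1c d6 e6 f3]
D1: mem[0x08..0x0a] <- [1c d6 e6]
D2: mem[0x10..0x16] <- [f4 7c 2f 64 5a 1c d6]
D3: mem[0x17..0x19] <- [e6 da 1c]
D4: mem[0x07..0x09] <- [f4 7c 2f]
D5: mem[0x12..0x14] <- [2f 64 f4]
query mem[0x15]=0x1c, mem[0x19]=0x1c, mem[0x11]=0x7c, mem[0x07]=0xf4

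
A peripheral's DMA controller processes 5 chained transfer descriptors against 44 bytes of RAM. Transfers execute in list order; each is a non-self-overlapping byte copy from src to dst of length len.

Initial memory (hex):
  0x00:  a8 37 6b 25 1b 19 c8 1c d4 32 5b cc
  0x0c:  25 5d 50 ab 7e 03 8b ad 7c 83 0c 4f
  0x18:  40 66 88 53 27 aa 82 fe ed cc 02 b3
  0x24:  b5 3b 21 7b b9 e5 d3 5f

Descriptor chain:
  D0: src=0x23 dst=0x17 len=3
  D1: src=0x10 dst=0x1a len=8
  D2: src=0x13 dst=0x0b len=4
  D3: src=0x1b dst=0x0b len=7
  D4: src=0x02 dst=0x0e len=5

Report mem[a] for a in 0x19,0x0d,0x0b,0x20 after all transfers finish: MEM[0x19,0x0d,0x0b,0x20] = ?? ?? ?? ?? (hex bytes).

#0 dst[0x17+3] := {0xb3,0xb5,0x3b}
#1 dst[0x1a+8] := {0x7e,0x03,0x8b,0xad,0x7c,0x83,0x0c,0xb3}
#2 dst[0x0b+4] := {0xad,0x7c,0x83,0x0c}
#3 dst[0x0b+7] := {0x03,0x8b,0xad,0x7c,0x83,0x0c,0xb3}
#4 dst[0x0e+5] := {0x6b,0x25,0x1b,0x19,0xc8}
query mem[0x19]=0x3b, mem[0x0d]=0xad, mem[0x0b]=0x03, mem[0x20]=0x0c

MEM[0x19,0x0d,0x0b,0x20] = 3b ad 03 0c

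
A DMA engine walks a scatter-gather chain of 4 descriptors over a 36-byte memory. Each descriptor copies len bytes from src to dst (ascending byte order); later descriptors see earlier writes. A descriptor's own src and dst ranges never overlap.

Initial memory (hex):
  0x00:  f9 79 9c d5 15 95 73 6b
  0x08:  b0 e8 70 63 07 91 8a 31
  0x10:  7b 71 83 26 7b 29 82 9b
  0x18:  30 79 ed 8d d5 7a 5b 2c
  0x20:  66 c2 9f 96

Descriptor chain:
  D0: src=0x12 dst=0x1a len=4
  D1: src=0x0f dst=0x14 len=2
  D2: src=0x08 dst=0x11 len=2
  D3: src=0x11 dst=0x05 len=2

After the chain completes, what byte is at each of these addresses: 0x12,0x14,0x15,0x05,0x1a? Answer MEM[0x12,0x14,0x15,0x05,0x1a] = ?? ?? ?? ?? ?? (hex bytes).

MEM[0x12,0x14,0x15,0x05,0x1a] = e8 31 7b b0 83

D0: mem[0x1a..0x1d] <- [83 26 7b 29]
D1: mem[0x14..0x15] <- [31 7b]
D2: mem[0x11..0x12] <- [b0 e8]
D3: mem[0x05..0x06] <- [b0 e8]
query mem[0x12]=0xe8, mem[0x14]=0x31, mem[0x15]=0x7b, mem[0x05]=0xb0, mem[0x1a]=0x83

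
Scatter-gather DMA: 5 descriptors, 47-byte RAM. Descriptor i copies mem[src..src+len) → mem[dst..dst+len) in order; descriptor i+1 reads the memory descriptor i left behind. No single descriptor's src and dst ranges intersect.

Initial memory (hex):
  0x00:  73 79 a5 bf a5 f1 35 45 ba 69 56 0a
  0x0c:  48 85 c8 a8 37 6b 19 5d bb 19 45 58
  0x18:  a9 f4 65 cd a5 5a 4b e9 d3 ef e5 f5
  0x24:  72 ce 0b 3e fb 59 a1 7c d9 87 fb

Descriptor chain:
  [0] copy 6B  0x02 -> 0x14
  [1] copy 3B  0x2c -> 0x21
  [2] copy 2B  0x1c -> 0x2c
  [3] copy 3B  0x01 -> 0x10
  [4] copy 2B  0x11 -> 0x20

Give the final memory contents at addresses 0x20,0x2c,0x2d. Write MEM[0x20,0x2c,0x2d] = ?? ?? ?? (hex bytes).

D0: mem[0x14..0x19] <- [a5 bf a5 f1 35 45]
D1: mem[0x21..0x23] <- [d9 87 fb]
D2: mem[0x2c..0x2d] <- [a5 5a]
D3: mem[0x10..0x12] <- [79 a5 bf]
D4: mem[0x20..0x21] <- [a5 bf]
query mem[0x20]=0xa5, mem[0x2c]=0xa5, mem[0x2d]=0x5a

MEM[0x20,0x2c,0x2d] = a5 a5 5a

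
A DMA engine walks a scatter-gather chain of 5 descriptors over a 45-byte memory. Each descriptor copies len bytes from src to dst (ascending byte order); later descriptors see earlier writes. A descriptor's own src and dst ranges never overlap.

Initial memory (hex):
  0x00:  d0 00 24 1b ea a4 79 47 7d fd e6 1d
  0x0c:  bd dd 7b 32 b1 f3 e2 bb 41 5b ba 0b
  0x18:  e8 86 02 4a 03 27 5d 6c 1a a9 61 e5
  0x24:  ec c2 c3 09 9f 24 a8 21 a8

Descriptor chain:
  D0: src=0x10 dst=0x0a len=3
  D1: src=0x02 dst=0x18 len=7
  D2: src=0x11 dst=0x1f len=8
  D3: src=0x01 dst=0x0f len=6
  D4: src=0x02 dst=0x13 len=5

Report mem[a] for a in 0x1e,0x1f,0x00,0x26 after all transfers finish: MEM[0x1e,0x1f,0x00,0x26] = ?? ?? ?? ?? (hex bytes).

MEM[0x1e,0x1f,0x00,0x26] = 7d f3 d0 24

[0] 0x10->0x0a len=3 : b1 f3 e2
[1] 0x02->0x18 len=7 : 24 1b ea a4 79 47 7d
[2] 0x11->0x1f len=8 : f3 e2 bb 41 5b ba 0b 24
[3] 0x01->0x0f len=6 : 00 24 1b ea a4 79
[4] 0x02->0x13 len=5 : 24 1b ea a4 79
query mem[0x1e]=0x7d, mem[0x1f]=0xf3, mem[0x00]=0xd0, mem[0x26]=0x24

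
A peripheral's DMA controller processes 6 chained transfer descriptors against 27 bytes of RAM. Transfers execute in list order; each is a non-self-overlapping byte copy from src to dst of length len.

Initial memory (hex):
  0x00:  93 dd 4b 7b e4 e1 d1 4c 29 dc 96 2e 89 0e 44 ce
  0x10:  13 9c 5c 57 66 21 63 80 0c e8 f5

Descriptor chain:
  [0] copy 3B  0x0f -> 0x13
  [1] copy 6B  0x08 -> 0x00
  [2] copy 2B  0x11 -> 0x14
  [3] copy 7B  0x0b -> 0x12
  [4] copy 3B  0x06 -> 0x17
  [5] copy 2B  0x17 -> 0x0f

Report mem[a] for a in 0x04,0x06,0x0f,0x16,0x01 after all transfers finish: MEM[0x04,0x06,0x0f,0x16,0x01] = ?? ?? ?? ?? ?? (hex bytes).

MEM[0x04,0x06,0x0f,0x16,0x01] = 89 d1 d1 ce dc

[0] 0x0f->0x13 len=3 : ce 13 9c
[1] 0x08->0x00 len=6 : 29 dc 96 2e 89 0e
[2] 0x11->0x14 len=2 : 9c 5c
[3] 0x0b->0x12 len=7 : 2e 89 0e 44 ce 13 9c
[4] 0x06->0x17 len=3 : d1 4c 29
[5] 0x17->0x0f len=2 : d1 4c
query mem[0x04]=0x89, mem[0x06]=0xd1, mem[0x0f]=0xd1, mem[0x16]=0xce, mem[0x01]=0xdc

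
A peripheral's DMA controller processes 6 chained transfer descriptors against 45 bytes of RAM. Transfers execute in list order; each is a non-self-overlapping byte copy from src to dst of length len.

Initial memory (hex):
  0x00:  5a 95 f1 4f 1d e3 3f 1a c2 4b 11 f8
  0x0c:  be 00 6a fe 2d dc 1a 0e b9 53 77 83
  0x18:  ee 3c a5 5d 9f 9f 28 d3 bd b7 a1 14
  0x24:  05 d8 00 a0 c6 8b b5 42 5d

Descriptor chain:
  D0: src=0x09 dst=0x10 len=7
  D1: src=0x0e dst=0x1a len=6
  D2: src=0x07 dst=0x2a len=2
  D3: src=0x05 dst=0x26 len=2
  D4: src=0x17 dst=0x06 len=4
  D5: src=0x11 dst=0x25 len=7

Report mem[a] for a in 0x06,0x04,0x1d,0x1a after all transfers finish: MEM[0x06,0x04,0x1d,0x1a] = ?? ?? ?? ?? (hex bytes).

MEM[0x06,0x04,0x1d,0x1a] = 83 1d 11 6a

[0] 0x09->0x10 len=7 : 4b 11 f8 be 00 6a fe
[1] 0x0e->0x1a len=6 : 6a fe 4b 11 f8 be
[2] 0x07->0x2a len=2 : 1a c2
[3] 0x05->0x26 len=2 : e3 3f
[4] 0x17->0x06 len=4 : 83 ee 3c 6a
[5] 0x11->0x25 len=7 : 11 f8 be 00 6a fe 83
query mem[0x06]=0x83, mem[0x04]=0x1d, mem[0x1d]=0x11, mem[0x1a]=0x6a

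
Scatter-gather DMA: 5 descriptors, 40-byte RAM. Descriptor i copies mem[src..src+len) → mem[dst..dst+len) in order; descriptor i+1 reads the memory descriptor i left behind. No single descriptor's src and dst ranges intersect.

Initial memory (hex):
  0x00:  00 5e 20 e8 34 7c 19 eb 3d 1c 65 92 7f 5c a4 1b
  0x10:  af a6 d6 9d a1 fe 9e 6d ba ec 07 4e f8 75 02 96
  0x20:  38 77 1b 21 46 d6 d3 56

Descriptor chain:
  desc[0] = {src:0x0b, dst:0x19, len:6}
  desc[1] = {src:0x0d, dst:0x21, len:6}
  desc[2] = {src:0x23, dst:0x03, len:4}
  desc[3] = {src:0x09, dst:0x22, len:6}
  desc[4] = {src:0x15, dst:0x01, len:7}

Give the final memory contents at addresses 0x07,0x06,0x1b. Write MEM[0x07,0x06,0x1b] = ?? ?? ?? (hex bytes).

#0 dst[0x19+6] := {0x92,0x7f,0x5c,0xa4,0x1b,0xaf}
#1 dst[0x21+6] := {0x5c,0xa4,0x1b,0xaf,0xa6,0xd6}
#2 dst[0x03+4] := {0x1b,0xaf,0xa6,0xd6}
#3 dst[0x22+6] := {0x1c,0x65,0x92,0x7f,0x5c,0xa4}
#4 dst[0x01+7] := {0xfe,0x9e,0x6d,0xba,0x92,0x7f,0x5c}
query mem[0x07]=0x5c, mem[0x06]=0x7f, mem[0x1b]=0x5c

MEM[0x07,0x06,0x1b] = 5c 7f 5c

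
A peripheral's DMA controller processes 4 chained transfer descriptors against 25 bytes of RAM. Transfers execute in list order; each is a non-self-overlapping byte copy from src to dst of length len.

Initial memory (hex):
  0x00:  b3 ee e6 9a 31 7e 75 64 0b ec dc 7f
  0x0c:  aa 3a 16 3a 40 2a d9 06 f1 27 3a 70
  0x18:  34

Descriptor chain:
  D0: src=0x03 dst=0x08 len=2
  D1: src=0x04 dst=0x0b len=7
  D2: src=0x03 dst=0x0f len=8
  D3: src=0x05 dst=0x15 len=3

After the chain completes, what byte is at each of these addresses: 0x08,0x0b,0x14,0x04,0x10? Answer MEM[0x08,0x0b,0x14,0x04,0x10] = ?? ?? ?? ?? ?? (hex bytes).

MEM[0x08,0x0b,0x14,0x04,0x10] = 9a 31 9a 31 31

#0 dst[0x08+2] := {0x9a,0x31}
#1 dst[0x0b+7] := {0x31,0x7e,0x75,0x64,0x9a,0x31,0xdc}
#2 dst[0x0f+8] := {0x9a,0x31,0x7e,0x75,0x64,0x9a,0x31,0xdc}
#3 dst[0x15+3] := {0x7e,0x75,0x64}
query mem[0x08]=0x9a, mem[0x0b]=0x31, mem[0x14]=0x9a, mem[0x04]=0x31, mem[0x10]=0x31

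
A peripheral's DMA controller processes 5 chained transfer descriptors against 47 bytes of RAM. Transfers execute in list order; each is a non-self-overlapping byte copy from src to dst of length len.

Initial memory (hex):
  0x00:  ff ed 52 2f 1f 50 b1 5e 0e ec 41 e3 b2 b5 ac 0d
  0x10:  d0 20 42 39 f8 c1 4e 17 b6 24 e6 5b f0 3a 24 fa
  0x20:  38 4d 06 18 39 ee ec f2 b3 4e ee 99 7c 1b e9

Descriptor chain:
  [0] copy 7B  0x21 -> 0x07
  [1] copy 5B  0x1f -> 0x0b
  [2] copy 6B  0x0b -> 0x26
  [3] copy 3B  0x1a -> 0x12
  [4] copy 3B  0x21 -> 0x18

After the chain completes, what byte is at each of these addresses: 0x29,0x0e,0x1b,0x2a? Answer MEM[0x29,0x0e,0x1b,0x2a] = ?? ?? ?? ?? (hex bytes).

D0: mem[0x07..0x0d] <- [4d 06 18 39 ee ec f2]
D1: mem[0x0b..0x0f] <- [fa 38 4d 06 18]
D2: mem[0x26..0x2b] <- [fa 38 4d 06 18 d0]
D3: mem[0x12..0x14] <- [e6 5b f0]
D4: mem[0x18..0x1a] <- [4d 06 18]
query mem[0x29]=0x06, mem[0x0e]=0x06, mem[0x1b]=0x5b, mem[0x2a]=0x18

MEM[0x29,0x0e,0x1b,0x2a] = 06 06 5b 18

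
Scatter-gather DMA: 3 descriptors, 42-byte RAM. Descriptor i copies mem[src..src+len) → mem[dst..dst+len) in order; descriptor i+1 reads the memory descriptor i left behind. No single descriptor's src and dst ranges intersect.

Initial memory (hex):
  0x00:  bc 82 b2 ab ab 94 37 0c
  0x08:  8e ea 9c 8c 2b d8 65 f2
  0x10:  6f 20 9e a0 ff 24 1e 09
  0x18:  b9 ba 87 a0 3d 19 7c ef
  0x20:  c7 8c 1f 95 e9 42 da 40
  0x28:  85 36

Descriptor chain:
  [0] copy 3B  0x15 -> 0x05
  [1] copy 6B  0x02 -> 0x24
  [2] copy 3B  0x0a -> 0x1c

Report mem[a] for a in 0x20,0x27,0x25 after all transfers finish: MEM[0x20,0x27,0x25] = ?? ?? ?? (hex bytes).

MEM[0x20,0x27,0x25] = c7 24 ab

#0 dst[0x05+3] := {0x24,0x1e,0x09}
#1 dst[0x24+6] := {0xb2,0xab,0xab,0x24,0x1e,0x09}
#2 dst[0x1c+3] := {0x9c,0x8c,0x2b}
query mem[0x20]=0xc7, mem[0x27]=0x24, mem[0x25]=0xab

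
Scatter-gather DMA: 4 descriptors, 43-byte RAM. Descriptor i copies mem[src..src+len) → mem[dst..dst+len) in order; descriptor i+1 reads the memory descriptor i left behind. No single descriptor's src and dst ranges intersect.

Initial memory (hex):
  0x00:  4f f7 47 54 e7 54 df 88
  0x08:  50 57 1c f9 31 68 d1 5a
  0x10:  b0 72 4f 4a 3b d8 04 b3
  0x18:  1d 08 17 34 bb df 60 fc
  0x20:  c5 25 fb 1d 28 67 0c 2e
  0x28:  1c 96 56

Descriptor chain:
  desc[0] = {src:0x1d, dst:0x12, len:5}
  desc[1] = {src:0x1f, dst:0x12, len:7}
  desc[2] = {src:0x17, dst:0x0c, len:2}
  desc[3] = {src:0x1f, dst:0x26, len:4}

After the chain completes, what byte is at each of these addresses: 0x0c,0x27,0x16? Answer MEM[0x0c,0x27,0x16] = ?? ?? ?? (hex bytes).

#0 dst[0x12+5] := {0xdf,0x60,0xfc,0xc5,0x25}
#1 dst[0x12+7] := {0xfc,0xc5,0x25,0xfb,0x1d,0x28,0x67}
#2 dst[0x0c+2] := {0x28,0x67}
#3 dst[0x26+4] := {0xfc,0xc5,0x25,0xfb}
query mem[0x0c]=0x28, mem[0x27]=0xc5, mem[0x16]=0x1d

MEM[0x0c,0x27,0x16] = 28 c5 1d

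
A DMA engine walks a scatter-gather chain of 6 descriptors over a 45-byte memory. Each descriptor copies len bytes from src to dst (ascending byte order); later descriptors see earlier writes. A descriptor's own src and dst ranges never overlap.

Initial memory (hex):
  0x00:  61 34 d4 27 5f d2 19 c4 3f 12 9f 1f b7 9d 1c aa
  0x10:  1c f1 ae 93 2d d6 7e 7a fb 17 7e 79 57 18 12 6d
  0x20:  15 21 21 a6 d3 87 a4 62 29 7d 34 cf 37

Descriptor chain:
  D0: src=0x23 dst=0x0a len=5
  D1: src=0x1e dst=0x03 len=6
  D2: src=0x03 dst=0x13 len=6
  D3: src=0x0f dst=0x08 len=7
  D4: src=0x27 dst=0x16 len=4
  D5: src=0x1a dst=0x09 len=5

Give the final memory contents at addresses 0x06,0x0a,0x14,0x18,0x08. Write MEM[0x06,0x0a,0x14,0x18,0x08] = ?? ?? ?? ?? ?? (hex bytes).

MEM[0x06,0x0a,0x14,0x18,0x08] = 21 79 6d 7d aa

  after D0: wrote 5B at 0x0a = a6d387a462
  after D1: wrote 6B at 0x03 = 126d152121a6
  after D2: wrote 6B at 0x13 = 126d152121a6
  after D3: wrote 7B at 0x08 = aa1cf1ae126d15
  after D4: wrote 4B at 0x16 = 62297d34
  after D5: wrote 5B at 0x09 = 7e79571812
query mem[0x06]=0x21, mem[0x0a]=0x79, mem[0x14]=0x6d, mem[0x18]=0x7d, mem[0x08]=0xaa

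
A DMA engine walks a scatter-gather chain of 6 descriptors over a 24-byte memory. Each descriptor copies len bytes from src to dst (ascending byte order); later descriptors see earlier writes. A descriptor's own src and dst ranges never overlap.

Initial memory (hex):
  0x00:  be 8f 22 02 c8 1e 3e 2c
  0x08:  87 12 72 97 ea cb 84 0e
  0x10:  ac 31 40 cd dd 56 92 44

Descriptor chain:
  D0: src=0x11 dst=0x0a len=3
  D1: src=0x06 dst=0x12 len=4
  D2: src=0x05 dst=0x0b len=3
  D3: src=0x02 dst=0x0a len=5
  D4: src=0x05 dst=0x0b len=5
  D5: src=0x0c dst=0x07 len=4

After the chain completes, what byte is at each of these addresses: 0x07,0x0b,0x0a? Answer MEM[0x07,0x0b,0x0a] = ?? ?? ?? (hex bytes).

[0] 0x11->0x0a len=3 : 31 40 cd
[1] 0x06->0x12 len=4 : 3e 2c 87 12
[2] 0x05->0x0b len=3 : 1e 3e 2c
[3] 0x02->0x0a len=5 : 22 02 c8 1e 3e
[4] 0x05->0x0b len=5 : 1e 3e 2c 87 12
[5] 0x0c->0x07 len=4 : 3e 2c 87 12
query mem[0x07]=0x3e, mem[0x0b]=0x1e, mem[0x0a]=0x12

MEM[0x07,0x0b,0x0a] = 3e 1e 12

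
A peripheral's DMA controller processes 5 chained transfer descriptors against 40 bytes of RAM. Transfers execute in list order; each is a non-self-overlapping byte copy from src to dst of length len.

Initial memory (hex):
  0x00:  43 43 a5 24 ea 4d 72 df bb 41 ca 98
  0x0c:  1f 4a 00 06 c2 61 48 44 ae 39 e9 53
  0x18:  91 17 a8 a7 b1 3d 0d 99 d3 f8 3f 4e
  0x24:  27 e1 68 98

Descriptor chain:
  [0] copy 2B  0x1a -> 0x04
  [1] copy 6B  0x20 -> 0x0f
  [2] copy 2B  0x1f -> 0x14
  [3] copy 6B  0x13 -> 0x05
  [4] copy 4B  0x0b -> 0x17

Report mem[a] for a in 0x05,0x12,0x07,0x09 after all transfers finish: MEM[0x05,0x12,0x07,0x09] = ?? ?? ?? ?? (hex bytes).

  after D0: wrote 2B at 0x04 = a8a7
  after D1: wrote 6B at 0x0f = d3f83f4e27e1
  after D2: wrote 2B at 0x14 = 99d3
  after D3: wrote 6B at 0x05 = 2799d3e95391
  after D4: wrote 4B at 0x17 = 981f4a00
query mem[0x05]=0x27, mem[0x12]=0x4e, mem[0x07]=0xd3, mem[0x09]=0x53

MEM[0x05,0x12,0x07,0x09] = 27 4e d3 53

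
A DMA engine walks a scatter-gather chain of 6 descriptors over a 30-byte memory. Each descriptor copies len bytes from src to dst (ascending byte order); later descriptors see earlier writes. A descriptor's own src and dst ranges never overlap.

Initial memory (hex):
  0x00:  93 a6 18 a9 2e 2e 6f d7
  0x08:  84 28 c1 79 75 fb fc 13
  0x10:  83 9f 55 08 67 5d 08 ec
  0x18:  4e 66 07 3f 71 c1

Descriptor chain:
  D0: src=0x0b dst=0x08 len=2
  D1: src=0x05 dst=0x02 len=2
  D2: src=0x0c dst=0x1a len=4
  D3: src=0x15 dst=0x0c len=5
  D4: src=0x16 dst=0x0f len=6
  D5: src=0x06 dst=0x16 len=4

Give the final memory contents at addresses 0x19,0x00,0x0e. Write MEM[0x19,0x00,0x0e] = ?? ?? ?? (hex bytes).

[0] 0x0b->0x08 len=2 : 79 75
[1] 0x05->0x02 len=2 : 2e 6f
[2] 0x0c->0x1a len=4 : 75 fb fc 13
[3] 0x15->0x0c len=5 : 5d 08 ec 4e 66
[4] 0x16->0x0f len=6 : 08 ec 4e 66 75 fb
[5] 0x06->0x16 len=4 : 6f d7 79 75
query mem[0x19]=0x75, mem[0x00]=0x93, mem[0x0e]=0xec

MEM[0x19,0x00,0x0e] = 75 93 ec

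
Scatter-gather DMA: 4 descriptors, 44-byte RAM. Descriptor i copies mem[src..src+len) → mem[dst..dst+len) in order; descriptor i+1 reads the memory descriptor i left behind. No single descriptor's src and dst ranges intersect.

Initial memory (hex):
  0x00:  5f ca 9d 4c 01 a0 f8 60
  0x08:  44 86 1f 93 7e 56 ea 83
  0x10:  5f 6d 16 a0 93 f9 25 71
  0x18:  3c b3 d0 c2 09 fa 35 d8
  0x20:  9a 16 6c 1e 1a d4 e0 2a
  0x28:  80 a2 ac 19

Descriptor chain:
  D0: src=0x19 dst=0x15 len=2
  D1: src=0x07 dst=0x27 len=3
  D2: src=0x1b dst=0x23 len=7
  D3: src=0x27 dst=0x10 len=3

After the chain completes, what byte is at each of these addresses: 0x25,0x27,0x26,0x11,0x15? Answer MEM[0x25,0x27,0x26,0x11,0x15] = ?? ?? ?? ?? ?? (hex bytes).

  after D0: wrote 2B at 0x15 = b3d0
  after D1: wrote 3B at 0x27 = 604486
  after D2: wrote 7B at 0x23 = c209fa35d89a16
  after D3: wrote 3B at 0x10 = d89a16
query mem[0x25]=0xfa, mem[0x27]=0xd8, mem[0x26]=0x35, mem[0x11]=0x9a, mem[0x15]=0xb3

MEM[0x25,0x27,0x26,0x11,0x15] = fa d8 35 9a b3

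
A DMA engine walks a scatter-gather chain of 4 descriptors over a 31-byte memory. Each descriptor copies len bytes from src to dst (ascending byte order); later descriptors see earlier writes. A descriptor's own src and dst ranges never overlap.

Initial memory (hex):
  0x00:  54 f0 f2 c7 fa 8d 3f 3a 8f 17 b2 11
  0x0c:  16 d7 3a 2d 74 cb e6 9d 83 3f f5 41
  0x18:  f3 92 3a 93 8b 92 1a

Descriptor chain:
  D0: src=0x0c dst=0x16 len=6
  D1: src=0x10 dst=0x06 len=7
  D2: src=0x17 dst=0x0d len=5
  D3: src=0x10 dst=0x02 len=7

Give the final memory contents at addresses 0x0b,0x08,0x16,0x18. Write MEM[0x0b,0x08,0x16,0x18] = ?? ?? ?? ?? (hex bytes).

MEM[0x0b,0x08,0x16,0x18] = 3f 16 16 3a

[0] 0x0c->0x16 len=6 : 16 d7 3a 2d 74 cb
[1] 0x10->0x06 len=7 : 74 cb e6 9d 83 3f 16
[2] 0x17->0x0d len=5 : d7 3a 2d 74 cb
[3] 0x10->0x02 len=7 : 74 cb e6 9d 83 3f 16
query mem[0x0b]=0x3f, mem[0x08]=0x16, mem[0x16]=0x16, mem[0x18]=0x3a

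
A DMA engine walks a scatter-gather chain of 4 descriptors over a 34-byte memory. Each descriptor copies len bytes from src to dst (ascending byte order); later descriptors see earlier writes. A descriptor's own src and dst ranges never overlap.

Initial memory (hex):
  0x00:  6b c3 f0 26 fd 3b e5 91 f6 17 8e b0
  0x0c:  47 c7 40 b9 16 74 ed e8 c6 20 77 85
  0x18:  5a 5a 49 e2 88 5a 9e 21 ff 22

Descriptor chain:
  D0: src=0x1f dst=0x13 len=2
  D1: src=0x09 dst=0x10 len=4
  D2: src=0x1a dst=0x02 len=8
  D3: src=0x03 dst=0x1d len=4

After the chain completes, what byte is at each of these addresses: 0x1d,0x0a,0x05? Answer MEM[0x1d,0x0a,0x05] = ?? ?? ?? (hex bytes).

MEM[0x1d,0x0a,0x05] = e2 8e 5a

[0] 0x1f->0x13 len=2 : 21 ff
[1] 0x09->0x10 len=4 : 17 8e b0 47
[2] 0x1a->0x02 len=8 : 49 e2 88 5a 9e 21 ff 22
[3] 0x03->0x1d len=4 : e2 88 5a 9e
query mem[0x1d]=0xe2, mem[0x0a]=0x8e, mem[0x05]=0x5a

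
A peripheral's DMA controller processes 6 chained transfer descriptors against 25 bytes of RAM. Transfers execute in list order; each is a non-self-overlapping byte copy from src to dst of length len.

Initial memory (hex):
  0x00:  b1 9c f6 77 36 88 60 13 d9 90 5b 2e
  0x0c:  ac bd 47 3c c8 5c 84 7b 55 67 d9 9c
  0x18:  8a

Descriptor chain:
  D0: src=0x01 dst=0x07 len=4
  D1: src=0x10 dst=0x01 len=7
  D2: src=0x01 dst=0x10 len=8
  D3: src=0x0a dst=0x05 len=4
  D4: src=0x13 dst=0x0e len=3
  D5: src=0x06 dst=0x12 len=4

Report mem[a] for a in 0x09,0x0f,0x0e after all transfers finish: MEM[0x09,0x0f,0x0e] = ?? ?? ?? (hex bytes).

MEM[0x09,0x0f,0x0e] = 77 55 7b

D0: mem[0x07..0x0a] <- [9c f6 77 36]
D1: mem[0x01..0x07] <- [c8 5c 84 7b 55 67 d9]
D2: mem[0x10..0x17] <- [c8 5c 84 7b 55 67 d9 f6]
D3: mem[0x05..0x08] <- [36 2e ac bd]
D4: mem[0x0e..0x10] <- [7b 55 67]
D5: mem[0x12..0x15] <- [2e ac bd 77]
query mem[0x09]=0x77, mem[0x0f]=0x55, mem[0x0e]=0x7b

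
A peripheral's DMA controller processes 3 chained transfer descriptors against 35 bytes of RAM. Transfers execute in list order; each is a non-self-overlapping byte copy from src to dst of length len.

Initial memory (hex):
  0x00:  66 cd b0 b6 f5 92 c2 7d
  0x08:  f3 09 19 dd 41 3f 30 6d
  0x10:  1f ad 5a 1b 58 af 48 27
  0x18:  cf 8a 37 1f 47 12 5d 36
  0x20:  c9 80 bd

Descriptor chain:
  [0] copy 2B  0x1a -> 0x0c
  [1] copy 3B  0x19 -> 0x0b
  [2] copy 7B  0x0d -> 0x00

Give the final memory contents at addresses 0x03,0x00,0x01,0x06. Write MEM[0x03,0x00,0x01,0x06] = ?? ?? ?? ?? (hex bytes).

MEM[0x03,0x00,0x01,0x06] = 1f 1f 30 1b

#0 dst[0x0c+2] := {0x37,0x1f}
#1 dst[0x0b+3] := {0x8a,0x37,0x1f}
#2 dst[0x00+7] := {0x1f,0x30,0x6d,0x1f,0xad,0x5a,0x1b}
query mem[0x03]=0x1f, mem[0x00]=0x1f, mem[0x01]=0x30, mem[0x06]=0x1b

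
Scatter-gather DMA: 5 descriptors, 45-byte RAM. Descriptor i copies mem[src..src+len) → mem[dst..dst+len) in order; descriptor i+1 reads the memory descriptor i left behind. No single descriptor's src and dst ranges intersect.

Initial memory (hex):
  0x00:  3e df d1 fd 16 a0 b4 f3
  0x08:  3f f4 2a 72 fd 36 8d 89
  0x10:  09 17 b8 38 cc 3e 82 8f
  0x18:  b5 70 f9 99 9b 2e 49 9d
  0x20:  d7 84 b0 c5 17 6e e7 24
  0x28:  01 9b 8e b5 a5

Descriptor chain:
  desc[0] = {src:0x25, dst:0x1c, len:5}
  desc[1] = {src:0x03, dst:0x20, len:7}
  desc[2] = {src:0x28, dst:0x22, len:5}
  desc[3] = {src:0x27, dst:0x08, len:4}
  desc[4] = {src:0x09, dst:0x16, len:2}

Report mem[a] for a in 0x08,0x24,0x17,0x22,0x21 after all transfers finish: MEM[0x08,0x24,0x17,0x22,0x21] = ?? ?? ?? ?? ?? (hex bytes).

  after D0: wrote 5B at 0x1c = 6ee724019b
  after D1: wrote 7B at 0x20 = fd16a0b4f33ff4
  after D2: wrote 5B at 0x22 = 019b8eb5a5
  after D3: wrote 4B at 0x08 = 24019b8e
  after D4: wrote 2B at 0x16 = 019b
query mem[0x08]=0x24, mem[0x24]=0x8e, mem[0x17]=0x9b, mem[0x22]=0x01, mem[0x21]=0x16

MEM[0x08,0x24,0x17,0x22,0x21] = 24 8e 9b 01 16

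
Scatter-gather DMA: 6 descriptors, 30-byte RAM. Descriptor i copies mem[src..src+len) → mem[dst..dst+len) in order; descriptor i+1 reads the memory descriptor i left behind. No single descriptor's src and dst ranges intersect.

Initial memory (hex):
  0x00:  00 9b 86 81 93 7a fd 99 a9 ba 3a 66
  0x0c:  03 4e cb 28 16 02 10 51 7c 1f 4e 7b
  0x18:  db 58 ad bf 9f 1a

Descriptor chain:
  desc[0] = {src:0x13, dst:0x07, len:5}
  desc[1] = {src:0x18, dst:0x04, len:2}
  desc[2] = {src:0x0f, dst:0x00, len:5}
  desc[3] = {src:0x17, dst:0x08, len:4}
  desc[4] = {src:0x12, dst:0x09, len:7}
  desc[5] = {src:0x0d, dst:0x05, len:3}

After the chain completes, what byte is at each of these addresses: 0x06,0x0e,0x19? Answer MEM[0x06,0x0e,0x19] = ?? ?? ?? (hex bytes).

[0] 0x13->0x07 len=5 : 51 7c 1f 4e 7b
[1] 0x18->0x04 len=2 : db 58
[2] 0x0f->0x00 len=5 : 28 16 02 10 51
[3] 0x17->0x08 len=4 : 7b db 58 ad
[4] 0x12->0x09 len=7 : 10 51 7c 1f 4e 7b db
[5] 0x0d->0x05 len=3 : 4e 7b db
query mem[0x06]=0x7b, mem[0x0e]=0x7b, mem[0x19]=0x58

MEM[0x06,0x0e,0x19] = 7b 7b 58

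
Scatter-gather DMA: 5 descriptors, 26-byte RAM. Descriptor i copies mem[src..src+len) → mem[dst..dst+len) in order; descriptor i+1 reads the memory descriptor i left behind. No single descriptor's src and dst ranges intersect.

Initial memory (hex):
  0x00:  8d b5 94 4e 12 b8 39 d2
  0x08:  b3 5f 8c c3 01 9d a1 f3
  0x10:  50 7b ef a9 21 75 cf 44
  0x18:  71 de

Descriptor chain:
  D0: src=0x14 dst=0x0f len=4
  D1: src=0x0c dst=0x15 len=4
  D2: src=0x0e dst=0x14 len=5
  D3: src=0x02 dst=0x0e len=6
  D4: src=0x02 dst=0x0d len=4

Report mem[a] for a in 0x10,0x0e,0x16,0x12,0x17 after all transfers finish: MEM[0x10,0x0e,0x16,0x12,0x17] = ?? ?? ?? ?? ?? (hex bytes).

MEM[0x10,0x0e,0x16,0x12,0x17] = b8 4e 75 39 cf

D0: mem[0x0f..0x12] <- [21 75 cf 44]
D1: mem[0x15..0x18] <- [01 9d a1 21]
D2: mem[0x14..0x18] <- [a1 21 75 cf 44]
D3: mem[0x0e..0x13] <- [94 4e 12 b8 39 d2]
D4: mem[0x0d..0x10] <- [94 4e 12 b8]
query mem[0x10]=0xb8, mem[0x0e]=0x4e, mem[0x16]=0x75, mem[0x12]=0x39, mem[0x17]=0xcf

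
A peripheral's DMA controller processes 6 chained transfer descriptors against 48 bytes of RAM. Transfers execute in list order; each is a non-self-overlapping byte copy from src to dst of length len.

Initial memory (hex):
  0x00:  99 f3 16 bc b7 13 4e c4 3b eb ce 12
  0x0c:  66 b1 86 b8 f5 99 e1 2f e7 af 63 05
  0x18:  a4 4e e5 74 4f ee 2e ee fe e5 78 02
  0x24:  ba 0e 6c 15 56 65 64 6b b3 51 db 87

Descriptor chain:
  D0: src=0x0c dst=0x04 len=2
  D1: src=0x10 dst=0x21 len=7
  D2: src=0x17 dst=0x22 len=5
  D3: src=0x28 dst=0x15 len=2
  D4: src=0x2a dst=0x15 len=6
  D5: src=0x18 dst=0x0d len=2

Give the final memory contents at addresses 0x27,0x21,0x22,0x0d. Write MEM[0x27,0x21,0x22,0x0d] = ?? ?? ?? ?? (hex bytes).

MEM[0x27,0x21,0x22,0x0d] = 63 f5 05 51

#0 dst[0x04+2] := {0x66,0xb1}
#1 dst[0x21+7] := {0xf5,0x99,0xe1,0x2f,0xe7,0xaf,0x63}
#2 dst[0x22+5] := {0x05,0xa4,0x4e,0xe5,0x74}
#3 dst[0x15+2] := {0x56,0x65}
#4 dst[0x15+6] := {0x64,0x6b,0xb3,0x51,0xdb,0x87}
#5 dst[0x0d+2] := {0x51,0xdb}
query mem[0x27]=0x63, mem[0x21]=0xf5, mem[0x22]=0x05, mem[0x0d]=0x51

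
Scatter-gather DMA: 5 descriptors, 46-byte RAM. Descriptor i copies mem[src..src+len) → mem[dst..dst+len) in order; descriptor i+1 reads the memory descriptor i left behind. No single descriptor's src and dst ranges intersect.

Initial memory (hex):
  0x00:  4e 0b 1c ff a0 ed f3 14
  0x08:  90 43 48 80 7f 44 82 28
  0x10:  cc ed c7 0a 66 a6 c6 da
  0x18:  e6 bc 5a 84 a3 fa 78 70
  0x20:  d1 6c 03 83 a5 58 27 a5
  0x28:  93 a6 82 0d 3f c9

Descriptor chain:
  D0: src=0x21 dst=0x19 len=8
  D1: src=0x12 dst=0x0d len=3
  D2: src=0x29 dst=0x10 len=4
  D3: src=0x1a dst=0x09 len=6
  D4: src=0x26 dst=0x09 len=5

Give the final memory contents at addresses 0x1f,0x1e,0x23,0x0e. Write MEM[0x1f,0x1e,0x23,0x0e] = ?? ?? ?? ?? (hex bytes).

D0: mem[0x19..0x20] <- [6c 03 83 a5 58 27 a5 93]
D1: mem[0x0d..0x0f] <- [c7 0a 66]
D2: mem[0x10..0x13] <- [a6 82 0d 3f]
D3: mem[0x09..0x0e] <- [03 83 a5 58 27 a5]
D4: mem[0x09..0x0d] <- [27 a5 93 a6 82]
query mem[0x1f]=0xa5, mem[0x1e]=0x27, mem[0x23]=0x83, mem[0x0e]=0xa5

MEM[0x1f,0x1e,0x23,0x0e] = a5 27 83 a5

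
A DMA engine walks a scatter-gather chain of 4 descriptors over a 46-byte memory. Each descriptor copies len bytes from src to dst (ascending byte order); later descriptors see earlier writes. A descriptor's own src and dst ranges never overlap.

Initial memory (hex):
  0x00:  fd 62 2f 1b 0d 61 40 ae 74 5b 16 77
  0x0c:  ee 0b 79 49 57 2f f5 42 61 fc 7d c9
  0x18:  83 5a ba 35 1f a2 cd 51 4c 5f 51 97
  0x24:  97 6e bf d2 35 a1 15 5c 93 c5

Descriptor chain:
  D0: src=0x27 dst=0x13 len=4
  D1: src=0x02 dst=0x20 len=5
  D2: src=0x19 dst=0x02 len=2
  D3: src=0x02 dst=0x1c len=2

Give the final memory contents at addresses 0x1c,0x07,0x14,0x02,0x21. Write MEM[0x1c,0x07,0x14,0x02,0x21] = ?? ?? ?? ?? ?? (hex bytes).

#0 dst[0x13+4] := {0xd2,0x35,0xa1,0x15}
#1 dst[0x20+5] := {0x2f,0x1b,0x0d,0x61,0x40}
#2 dst[0x02+2] := {0x5a,0xba}
#3 dst[0x1c+2] := {0x5a,0xba}
query mem[0x1c]=0x5a, mem[0x07]=0xae, mem[0x14]=0x35, mem[0x02]=0x5a, mem[0x21]=0x1b

MEM[0x1c,0x07,0x14,0x02,0x21] = 5a ae 35 5a 1b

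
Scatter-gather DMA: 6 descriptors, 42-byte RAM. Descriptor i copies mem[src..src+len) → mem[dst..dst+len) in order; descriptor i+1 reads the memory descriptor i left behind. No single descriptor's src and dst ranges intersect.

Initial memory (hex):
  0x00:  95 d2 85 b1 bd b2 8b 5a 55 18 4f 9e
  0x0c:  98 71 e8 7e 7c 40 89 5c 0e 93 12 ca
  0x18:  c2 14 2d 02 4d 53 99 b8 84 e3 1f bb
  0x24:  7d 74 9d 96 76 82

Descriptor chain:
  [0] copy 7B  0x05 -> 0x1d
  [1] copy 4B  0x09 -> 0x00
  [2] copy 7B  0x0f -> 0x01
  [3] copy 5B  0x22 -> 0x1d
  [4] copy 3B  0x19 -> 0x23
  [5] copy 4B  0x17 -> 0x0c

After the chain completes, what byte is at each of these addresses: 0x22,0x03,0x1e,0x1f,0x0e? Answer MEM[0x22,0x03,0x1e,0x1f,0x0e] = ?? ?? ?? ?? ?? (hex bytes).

D0: mem[0x1d..0x23] <- [b2 8b 5a 55 18 4f 9e]
D1: mem[0x00..0x03] <- [18 4f 9e 98]
D2: mem[0x01..0x07] <- [7e 7c 40 89 5c 0e 93]
D3: mem[0x1d..0x21] <- [4f 9e 7d 74 9d]
D4: mem[0x23..0x25] <- [14 2d 02]
D5: mem[0x0c..0x0f] <- [ca c2 14 2d]
query mem[0x22]=0x4f, mem[0x03]=0x40, mem[0x1e]=0x9e, mem[0x1f]=0x7d, mem[0x0e]=0x14

MEM[0x22,0x03,0x1e,0x1f,0x0e] = 4f 40 9e 7d 14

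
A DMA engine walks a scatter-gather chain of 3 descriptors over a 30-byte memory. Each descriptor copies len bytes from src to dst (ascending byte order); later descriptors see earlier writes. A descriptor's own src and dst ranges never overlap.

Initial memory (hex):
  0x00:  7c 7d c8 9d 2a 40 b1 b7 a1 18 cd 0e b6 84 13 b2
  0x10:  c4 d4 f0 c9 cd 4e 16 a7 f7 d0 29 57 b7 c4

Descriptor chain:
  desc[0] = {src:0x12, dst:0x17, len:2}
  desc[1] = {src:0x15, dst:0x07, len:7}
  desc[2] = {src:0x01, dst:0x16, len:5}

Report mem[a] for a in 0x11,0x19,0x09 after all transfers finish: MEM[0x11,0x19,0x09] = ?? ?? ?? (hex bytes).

MEM[0x11,0x19,0x09] = d4 2a f0

[0] 0x12->0x17 len=2 : f0 c9
[1] 0x15->0x07 len=7 : 4e 16 f0 c9 d0 29 57
[2] 0x01->0x16 len=5 : 7d c8 9d 2a 40
query mem[0x11]=0xd4, mem[0x19]=0x2a, mem[0x09]=0xf0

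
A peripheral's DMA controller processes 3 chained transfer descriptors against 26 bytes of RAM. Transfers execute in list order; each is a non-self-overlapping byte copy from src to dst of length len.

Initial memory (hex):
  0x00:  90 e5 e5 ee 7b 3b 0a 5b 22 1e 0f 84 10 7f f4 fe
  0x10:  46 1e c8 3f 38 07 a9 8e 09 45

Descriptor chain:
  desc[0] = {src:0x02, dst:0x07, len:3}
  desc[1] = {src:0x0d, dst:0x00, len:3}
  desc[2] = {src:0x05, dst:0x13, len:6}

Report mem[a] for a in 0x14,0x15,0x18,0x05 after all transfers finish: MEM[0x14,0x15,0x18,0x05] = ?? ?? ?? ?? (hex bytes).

MEM[0x14,0x15,0x18,0x05] = 0a e5 0f 3b

[0] 0x02->0x07 len=3 : e5 ee 7b
[1] 0x0d->0x00 len=3 : 7f f4 fe
[2] 0x05->0x13 len=6 : 3b 0a e5 ee 7b 0f
query mem[0x14]=0x0a, mem[0x15]=0xe5, mem[0x18]=0x0f, mem[0x05]=0x3b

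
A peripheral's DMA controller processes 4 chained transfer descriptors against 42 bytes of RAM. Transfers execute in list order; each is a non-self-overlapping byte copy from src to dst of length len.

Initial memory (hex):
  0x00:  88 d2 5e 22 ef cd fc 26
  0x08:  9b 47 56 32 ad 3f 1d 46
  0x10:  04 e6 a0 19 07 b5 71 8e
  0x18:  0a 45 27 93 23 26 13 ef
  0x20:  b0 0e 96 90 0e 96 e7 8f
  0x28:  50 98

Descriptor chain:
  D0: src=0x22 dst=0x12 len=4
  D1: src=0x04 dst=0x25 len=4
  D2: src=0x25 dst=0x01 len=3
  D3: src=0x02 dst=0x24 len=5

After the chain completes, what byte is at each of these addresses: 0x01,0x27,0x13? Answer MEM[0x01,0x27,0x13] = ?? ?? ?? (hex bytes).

MEM[0x01,0x27,0x13] = ef cd 90

D0: mem[0x12..0x15] <- [96 90 0e 96]
D1: mem[0x25..0x28] <- [ef cd fc 26]
D2: mem[0x01..0x03] <- [ef cd fc]
D3: mem[0x24..0x28] <- [cd fc ef cd fc]
query mem[0x01]=0xef, mem[0x27]=0xcd, mem[0x13]=0x90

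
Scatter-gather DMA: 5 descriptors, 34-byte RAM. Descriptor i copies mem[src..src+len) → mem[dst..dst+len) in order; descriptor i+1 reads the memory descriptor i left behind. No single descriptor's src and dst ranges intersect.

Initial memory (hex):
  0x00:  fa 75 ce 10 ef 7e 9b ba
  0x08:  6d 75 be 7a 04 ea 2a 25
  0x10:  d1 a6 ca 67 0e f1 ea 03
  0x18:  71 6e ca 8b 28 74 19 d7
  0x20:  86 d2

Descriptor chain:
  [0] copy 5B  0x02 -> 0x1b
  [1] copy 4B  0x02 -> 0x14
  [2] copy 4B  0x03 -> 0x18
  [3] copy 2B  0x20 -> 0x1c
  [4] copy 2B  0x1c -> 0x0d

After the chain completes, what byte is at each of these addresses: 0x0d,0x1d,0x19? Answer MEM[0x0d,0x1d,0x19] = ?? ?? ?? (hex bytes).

MEM[0x0d,0x1d,0x19] = 86 d2 ef

[0] 0x02->0x1b len=5 : ce 10 ef 7e 9b
[1] 0x02->0x14 len=4 : ce 10 ef 7e
[2] 0x03->0x18 len=4 : 10 ef 7e 9b
[3] 0x20->0x1c len=2 : 86 d2
[4] 0x1c->0x0d len=2 : 86 d2
query mem[0x0d]=0x86, mem[0x1d]=0xd2, mem[0x19]=0xef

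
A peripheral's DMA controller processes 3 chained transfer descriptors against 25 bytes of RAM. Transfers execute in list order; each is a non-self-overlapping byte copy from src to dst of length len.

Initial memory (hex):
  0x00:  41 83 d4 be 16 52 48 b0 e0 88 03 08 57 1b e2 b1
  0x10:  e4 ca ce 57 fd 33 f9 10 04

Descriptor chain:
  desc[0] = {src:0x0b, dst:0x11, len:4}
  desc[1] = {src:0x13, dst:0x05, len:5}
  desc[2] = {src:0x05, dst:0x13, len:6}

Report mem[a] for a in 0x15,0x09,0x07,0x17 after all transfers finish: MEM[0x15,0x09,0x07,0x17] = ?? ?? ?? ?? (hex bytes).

MEM[0x15,0x09,0x07,0x17] = 33 10 33 10

  after D0: wrote 4B at 0x11 = 08571be2
  after D1: wrote 5B at 0x05 = 1be233f910
  after D2: wrote 6B at 0x13 = 1be233f91003
query mem[0x15]=0x33, mem[0x09]=0x10, mem[0x07]=0x33, mem[0x17]=0x10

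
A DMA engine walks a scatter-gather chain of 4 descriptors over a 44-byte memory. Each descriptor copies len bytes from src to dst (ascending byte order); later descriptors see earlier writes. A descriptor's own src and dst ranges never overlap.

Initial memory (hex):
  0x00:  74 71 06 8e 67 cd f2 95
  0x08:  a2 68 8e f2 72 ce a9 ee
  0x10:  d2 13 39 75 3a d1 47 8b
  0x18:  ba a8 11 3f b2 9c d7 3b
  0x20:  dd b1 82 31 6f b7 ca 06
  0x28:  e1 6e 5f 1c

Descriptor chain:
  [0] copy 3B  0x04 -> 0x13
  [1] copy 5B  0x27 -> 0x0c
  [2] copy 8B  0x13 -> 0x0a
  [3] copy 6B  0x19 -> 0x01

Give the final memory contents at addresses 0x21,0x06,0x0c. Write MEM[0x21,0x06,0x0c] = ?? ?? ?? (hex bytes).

#0 dst[0x13+3] := {0x67,0xcd,0xf2}
#1 dst[0x0c+5] := {0x06,0xe1,0x6e,0x5f,0x1c}
#2 dst[0x0a+8] := {0x67,0xcd,0xf2,0x47,0x8b,0xba,0xa8,0x11}
#3 dst[0x01+6] := {0xa8,0x11,0x3f,0xb2,0x9c,0xd7}
query mem[0x21]=0xb1, mem[0x06]=0xd7, mem[0x0c]=0xf2

MEM[0x21,0x06,0x0c] = b1 d7 f2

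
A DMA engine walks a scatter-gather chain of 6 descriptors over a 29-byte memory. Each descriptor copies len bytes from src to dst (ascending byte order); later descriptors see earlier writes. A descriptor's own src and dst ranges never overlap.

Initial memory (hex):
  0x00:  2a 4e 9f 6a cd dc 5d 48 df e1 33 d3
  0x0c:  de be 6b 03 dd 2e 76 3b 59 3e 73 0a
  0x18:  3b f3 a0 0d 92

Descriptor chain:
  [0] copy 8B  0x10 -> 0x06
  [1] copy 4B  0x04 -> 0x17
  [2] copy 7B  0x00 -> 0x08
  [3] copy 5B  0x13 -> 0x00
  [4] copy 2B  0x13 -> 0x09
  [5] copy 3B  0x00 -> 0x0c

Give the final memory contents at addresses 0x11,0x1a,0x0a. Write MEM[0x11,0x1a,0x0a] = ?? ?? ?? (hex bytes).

#0 dst[0x06+8] := {0xdd,0x2e,0x76,0x3b,0x59,0x3e,0x73,0x0a}
#1 dst[0x17+4] := {0xcd,0xdc,0xdd,0x2e}
#2 dst[0x08+7] := {0x2a,0x4e,0x9f,0x6a,0xcd,0xdc,0xdd}
#3 dst[0x00+5] := {0x3b,0x59,0x3e,0x73,0xcd}
#4 dst[0x09+2] := {0x3b,0x59}
#5 dst[0x0c+3] := {0x3b,0x59,0x3e}
query mem[0x11]=0x2e, mem[0x1a]=0x2e, mem[0x0a]=0x59

MEM[0x11,0x1a,0x0a] = 2e 2e 59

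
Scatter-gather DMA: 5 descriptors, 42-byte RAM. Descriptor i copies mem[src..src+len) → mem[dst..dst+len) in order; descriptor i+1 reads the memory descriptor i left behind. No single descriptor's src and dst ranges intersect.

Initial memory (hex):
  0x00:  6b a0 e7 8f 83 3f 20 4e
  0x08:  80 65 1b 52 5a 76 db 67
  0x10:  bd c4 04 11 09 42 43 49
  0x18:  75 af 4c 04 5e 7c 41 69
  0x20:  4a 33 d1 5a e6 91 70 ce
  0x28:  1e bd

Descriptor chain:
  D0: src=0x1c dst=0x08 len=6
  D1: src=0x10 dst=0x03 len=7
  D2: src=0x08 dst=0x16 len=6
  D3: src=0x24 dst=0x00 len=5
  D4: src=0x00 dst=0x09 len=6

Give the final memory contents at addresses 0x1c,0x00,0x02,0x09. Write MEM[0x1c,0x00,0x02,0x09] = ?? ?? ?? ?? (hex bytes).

  after D0: wrote 6B at 0x08 = 5e7c41694a33
  after D1: wrote 7B at 0x03 = bdc40411094243
  after D2: wrote 6B at 0x16 = 424341694a33
  after D3: wrote 5B at 0x00 = e69170ce1e
  after D4: wrote 6B at 0x09 = e69170ce1e04
query mem[0x1c]=0x5e, mem[0x00]=0xe6, mem[0x02]=0x70, mem[0x09]=0xe6

MEM[0x1c,0x00,0x02,0x09] = 5e e6 70 e6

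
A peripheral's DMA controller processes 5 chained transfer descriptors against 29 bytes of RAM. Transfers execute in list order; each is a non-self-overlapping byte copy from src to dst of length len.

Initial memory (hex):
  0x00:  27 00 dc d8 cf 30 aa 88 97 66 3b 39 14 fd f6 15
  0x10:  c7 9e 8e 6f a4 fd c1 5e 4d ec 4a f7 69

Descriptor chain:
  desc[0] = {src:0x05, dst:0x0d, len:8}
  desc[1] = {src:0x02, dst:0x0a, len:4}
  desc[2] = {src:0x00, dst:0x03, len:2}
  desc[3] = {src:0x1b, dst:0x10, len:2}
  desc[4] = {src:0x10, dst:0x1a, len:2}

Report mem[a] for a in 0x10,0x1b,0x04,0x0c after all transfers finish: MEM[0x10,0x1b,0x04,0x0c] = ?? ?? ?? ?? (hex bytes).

  after D0: wrote 8B at 0x0d = 30aa8897663b3914
  after D1: wrote 4B at 0x0a = dcd8cf30
  after D2: wrote 2B at 0x03 = 2700
  after D3: wrote 2B at 0x10 = f769
  after D4: wrote 2B at 0x1a = f769
query mem[0x10]=0xf7, mem[0x1b]=0x69, mem[0x04]=0x00, mem[0x0c]=0xcf

MEM[0x10,0x1b,0x04,0x0c] = f7 69 00 cf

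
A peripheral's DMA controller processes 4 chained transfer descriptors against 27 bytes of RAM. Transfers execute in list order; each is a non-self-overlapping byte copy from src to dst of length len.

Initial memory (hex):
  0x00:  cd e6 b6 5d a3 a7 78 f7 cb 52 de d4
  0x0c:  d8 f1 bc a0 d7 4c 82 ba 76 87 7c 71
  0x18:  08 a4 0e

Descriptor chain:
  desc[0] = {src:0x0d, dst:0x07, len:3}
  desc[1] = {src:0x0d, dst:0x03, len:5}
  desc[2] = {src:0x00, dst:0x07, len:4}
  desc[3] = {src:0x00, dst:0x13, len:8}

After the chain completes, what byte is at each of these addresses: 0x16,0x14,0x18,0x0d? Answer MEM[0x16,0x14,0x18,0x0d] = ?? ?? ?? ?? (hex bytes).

MEM[0x16,0x14,0x18,0x0d] = f1 e6 a0 f1

[0] 0x0d->0x07 len=3 : f1 bc a0
[1] 0x0d->0x03 len=5 : f1 bc a0 d7 4c
[2] 0x00->0x07 len=4 : cd e6 b6 f1
[3] 0x00->0x13 len=8 : cd e6 b6 f1 bc a0 d7 cd
query mem[0x16]=0xf1, mem[0x14]=0xe6, mem[0x18]=0xa0, mem[0x0d]=0xf1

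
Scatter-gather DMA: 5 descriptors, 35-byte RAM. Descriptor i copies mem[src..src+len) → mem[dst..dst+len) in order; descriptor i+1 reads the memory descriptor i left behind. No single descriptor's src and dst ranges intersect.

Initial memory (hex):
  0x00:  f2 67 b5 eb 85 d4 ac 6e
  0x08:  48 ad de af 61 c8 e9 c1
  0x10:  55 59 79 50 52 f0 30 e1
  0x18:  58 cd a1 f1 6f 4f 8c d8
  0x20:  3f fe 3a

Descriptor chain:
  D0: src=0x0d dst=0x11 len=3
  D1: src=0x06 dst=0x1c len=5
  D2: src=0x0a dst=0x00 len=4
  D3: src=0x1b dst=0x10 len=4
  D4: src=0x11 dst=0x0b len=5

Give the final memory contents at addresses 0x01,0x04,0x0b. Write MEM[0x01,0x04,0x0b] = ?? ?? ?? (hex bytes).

#0 dst[0x11+3] := {0xc8,0xe9,0xc1}
#1 dst[0x1c+5] := {0xac,0x6e,0x48,0xad,0xde}
#2 dst[0x00+4] := {0xde,0xaf,0x61,0xc8}
#3 dst[0x10+4] := {0xf1,0xac,0x6e,0x48}
#4 dst[0x0b+5] := {0xac,0x6e,0x48,0x52,0xf0}
query mem[0x01]=0xaf, mem[0x04]=0x85, mem[0x0b]=0xac

MEM[0x01,0x04,0x0b] = af 85 ac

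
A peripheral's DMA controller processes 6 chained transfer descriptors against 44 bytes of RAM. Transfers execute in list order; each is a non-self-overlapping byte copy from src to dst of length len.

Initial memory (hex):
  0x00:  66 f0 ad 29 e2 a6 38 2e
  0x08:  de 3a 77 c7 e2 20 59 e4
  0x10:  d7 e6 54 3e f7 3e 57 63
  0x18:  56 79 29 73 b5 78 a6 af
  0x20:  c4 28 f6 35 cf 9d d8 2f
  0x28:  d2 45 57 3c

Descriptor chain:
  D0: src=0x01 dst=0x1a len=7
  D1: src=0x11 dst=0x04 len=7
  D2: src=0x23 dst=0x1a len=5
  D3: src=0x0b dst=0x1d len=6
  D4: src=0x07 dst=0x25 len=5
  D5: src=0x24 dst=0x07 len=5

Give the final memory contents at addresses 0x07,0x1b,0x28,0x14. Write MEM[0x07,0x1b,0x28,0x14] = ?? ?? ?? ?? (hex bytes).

D0: mem[0x1a..0x20] <- [f0 ad 29 e2 a6 38 2e]
D1: mem[0x04..0x0a] <- [e6 54 3e f7 3e 57 63]
D2: mem[0x1a..0x1e] <- [35 cf 9d d8 2f]
D3: mem[0x1d..0x22] <- [c7 e2 20 59 e4 d7]
D4: mem[0x25..0x29] <- [f7 3e 57 63 c7]
D5: mem[0x07..0x0b] <- [cf f7 3e 57 63]
query mem[0x07]=0xcf, mem[0x1b]=0xcf, mem[0x28]=0x63, mem[0x14]=0xf7

MEM[0x07,0x1b,0x28,0x14] = cf cf 63 f7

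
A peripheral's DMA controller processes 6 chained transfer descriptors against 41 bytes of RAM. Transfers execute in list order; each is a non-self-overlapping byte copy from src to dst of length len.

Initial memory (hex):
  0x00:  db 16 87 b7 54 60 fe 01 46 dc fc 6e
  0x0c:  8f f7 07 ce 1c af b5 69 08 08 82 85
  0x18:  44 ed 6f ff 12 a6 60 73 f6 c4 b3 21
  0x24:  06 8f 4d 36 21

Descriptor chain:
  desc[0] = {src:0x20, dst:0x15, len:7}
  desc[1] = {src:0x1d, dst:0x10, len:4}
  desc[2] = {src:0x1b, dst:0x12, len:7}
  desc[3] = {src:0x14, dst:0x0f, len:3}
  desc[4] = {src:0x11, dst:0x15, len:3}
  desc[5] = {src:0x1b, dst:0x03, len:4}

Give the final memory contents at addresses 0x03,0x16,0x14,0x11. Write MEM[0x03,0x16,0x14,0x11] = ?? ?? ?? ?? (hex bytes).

#0 dst[0x15+7] := {0xf6,0xc4,0xb3,0x21,0x06,0x8f,0x4d}
#1 dst[0x10+4] := {0xa6,0x60,0x73,0xf6}
#2 dst[0x12+7] := {0x4d,0x12,0xa6,0x60,0x73,0xf6,0xc4}
#3 dst[0x0f+3] := {0xa6,0x60,0x73}
#4 dst[0x15+3] := {0x73,0x4d,0x12}
#5 dst[0x03+4] := {0x4d,0x12,0xa6,0x60}
query mem[0x03]=0x4d, mem[0x16]=0x4d, mem[0x14]=0xa6, mem[0x11]=0x73

MEM[0x03,0x16,0x14,0x11] = 4d 4d a6 73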